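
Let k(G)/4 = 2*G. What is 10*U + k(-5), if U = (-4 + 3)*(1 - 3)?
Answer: -20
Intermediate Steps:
k(G) = 8*G (k(G) = 4*(2*G) = 8*G)
U = 2 (U = -1*(-2) = 2)
10*U + k(-5) = 10*2 + 8*(-5) = 20 - 40 = -20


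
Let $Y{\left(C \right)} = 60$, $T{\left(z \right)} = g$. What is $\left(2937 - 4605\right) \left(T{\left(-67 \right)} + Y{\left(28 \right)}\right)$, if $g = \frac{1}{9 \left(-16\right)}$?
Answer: $- \frac{1200821}{12} \approx -1.0007 \cdot 10^{5}$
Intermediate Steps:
$g = - \frac{1}{144}$ ($g = \frac{1}{9} \left(- \frac{1}{16}\right) = - \frac{1}{144} \approx -0.0069444$)
$T{\left(z \right)} = - \frac{1}{144}$
$\left(2937 - 4605\right) \left(T{\left(-67 \right)} + Y{\left(28 \right)}\right) = \left(2937 - 4605\right) \left(- \frac{1}{144} + 60\right) = \left(-1668\right) \frac{8639}{144} = - \frac{1200821}{12}$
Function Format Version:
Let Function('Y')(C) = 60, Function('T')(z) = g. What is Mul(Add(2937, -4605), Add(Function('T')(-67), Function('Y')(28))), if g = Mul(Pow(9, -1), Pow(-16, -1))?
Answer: Rational(-1200821, 12) ≈ -1.0007e+5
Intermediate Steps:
g = Rational(-1, 144) (g = Mul(Rational(1, 9), Rational(-1, 16)) = Rational(-1, 144) ≈ -0.0069444)
Function('T')(z) = Rational(-1, 144)
Mul(Add(2937, -4605), Add(Function('T')(-67), Function('Y')(28))) = Mul(Add(2937, -4605), Add(Rational(-1, 144), 60)) = Mul(-1668, Rational(8639, 144)) = Rational(-1200821, 12)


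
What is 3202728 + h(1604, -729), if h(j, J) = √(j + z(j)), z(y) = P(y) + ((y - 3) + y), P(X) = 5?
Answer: 3202728 + √4814 ≈ 3.2028e+6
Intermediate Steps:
z(y) = 2 + 2*y (z(y) = 5 + ((y - 3) + y) = 5 + ((-3 + y) + y) = 5 + (-3 + 2*y) = 2 + 2*y)
h(j, J) = √(2 + 3*j) (h(j, J) = √(j + (2 + 2*j)) = √(2 + 3*j))
3202728 + h(1604, -729) = 3202728 + √(2 + 3*1604) = 3202728 + √(2 + 4812) = 3202728 + √4814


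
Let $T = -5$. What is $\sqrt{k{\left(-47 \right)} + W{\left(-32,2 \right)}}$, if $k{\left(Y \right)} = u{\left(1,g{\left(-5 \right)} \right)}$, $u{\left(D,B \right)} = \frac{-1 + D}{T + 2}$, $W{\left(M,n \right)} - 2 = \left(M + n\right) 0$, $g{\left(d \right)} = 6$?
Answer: $\sqrt{2} \approx 1.4142$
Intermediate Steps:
$W{\left(M,n \right)} = 2$ ($W{\left(M,n \right)} = 2 + \left(M + n\right) 0 = 2 + 0 = 2$)
$u{\left(D,B \right)} = \frac{1}{3} - \frac{D}{3}$ ($u{\left(D,B \right)} = \frac{-1 + D}{-5 + 2} = \frac{-1 + D}{-3} = \left(-1 + D\right) \left(- \frac{1}{3}\right) = \frac{1}{3} - \frac{D}{3}$)
$k{\left(Y \right)} = 0$ ($k{\left(Y \right)} = \frac{1}{3} - \frac{1}{3} = 0$)
$\sqrt{k{\left(-47 \right)} + W{\left(-32,2 \right)}} = \sqrt{0 + 2} = \sqrt{2}$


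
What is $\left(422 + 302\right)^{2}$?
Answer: $524176$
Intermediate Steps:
$\left(422 + 302\right)^{2} = 724^{2} = 524176$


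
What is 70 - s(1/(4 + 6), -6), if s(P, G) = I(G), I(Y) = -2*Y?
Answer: 58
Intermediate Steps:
s(P, G) = -2*G
70 - s(1/(4 + 6), -6) = 70 - (-2)*(-6) = 70 - 1*12 = 70 - 12 = 58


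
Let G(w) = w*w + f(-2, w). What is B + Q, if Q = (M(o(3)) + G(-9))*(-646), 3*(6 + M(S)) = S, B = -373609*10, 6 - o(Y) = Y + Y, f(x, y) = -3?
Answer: -3782602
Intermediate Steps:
o(Y) = 6 - 2*Y (o(Y) = 6 - (Y + Y) = 6 - 2*Y)
G(w) = -3 + w² (G(w) = w*w - 3 = w² - 3 = -3 + w²)
B = -3736090
M(S) = -6 + S/3
Q = -46512 (Q = ((-6 + (6 - 2*3)/3) + (-3 + (-9)²))*(-646) = ((-6 + (6 - 6)/3) + (-3 + 81))*(-646) = ((-6 + (⅓)*0) + 78)*(-646) = ((-6 + 0) + 78)*(-646) = (-6 + 78)*(-646) = 72*(-646) = -46512)
B + Q = -3736090 - 46512 = -3782602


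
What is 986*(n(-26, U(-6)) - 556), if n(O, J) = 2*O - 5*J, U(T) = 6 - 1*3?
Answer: -614278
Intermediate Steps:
U(T) = 3 (U(T) = 6 - 3 = 3)
n(O, J) = -5*J + 2*O
986*(n(-26, U(-6)) - 556) = 986*((-5*3 + 2*(-26)) - 556) = 986*((-15 - 52) - 556) = 986*(-67 - 556) = 986*(-623) = -614278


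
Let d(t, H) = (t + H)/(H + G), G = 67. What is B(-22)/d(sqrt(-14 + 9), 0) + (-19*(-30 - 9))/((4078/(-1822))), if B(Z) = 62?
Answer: -675051/2039 - 4154*I*sqrt(5)/5 ≈ -331.07 - 1857.7*I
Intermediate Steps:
d(t, H) = (H + t)/(67 + H) (d(t, H) = (t + H)/(H + 67) = (H + t)/(67 + H))
B(-22)/d(sqrt(-14 + 9), 0) + (-19*(-30 - 9))/((4078/(-1822))) = 62/(((0 + sqrt(-14 + 9))/(67 + 0))) + (-19*(-30 - 9))/((4078/(-1822))) = 62/(((0 + sqrt(-5))/67)) + (-19*(-39))/((4078*(-1/1822))) = 62/(((0 + I*sqrt(5))/67)) + 741/(-2039/911) = 62/(((I*sqrt(5))/67)) + 741*(-911/2039) = 62/((I*sqrt(5)/67)) - 675051/2039 = 62*(-67*I*sqrt(5)/5) - 675051/2039 = -4154*I*sqrt(5)/5 - 675051/2039 = -675051/2039 - 4154*I*sqrt(5)/5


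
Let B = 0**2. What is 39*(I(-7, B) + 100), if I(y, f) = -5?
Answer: 3705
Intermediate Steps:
B = 0
39*(I(-7, B) + 100) = 39*(-5 + 100) = 39*95 = 3705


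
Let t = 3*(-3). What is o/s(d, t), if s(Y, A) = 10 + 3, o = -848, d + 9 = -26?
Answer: -848/13 ≈ -65.231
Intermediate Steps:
d = -35 (d = -9 - 26 = -35)
t = -9
s(Y, A) = 13
o/s(d, t) = -848/13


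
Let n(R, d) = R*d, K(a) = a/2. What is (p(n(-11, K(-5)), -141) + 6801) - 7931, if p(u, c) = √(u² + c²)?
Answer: -1130 + √82549/2 ≈ -986.34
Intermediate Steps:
K(a) = a/2 (K(a) = a*(½) = a/2)
p(u, c) = √(c² + u²)
(p(n(-11, K(-5)), -141) + 6801) - 7931 = (√((-141)² + (-11*(-5)/2)²) + 6801) - 7931 = (√(19881 + (-11*(-5/2))²) + 6801) - 7931 = (√(19881 + (55/2)²) + 6801) - 7931 = (√(19881 + 3025/4) + 6801) - 7931 = (√(82549/4) + 6801) - 7931 = (√82549/2 + 6801) - 7931 = (6801 + √82549/2) - 7931 = -1130 + √82549/2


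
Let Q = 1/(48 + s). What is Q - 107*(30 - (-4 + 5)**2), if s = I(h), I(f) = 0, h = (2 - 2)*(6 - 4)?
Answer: -148943/48 ≈ -3103.0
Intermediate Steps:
h = 0 (h = 0*2 = 0)
s = 0
Q = 1/48 (Q = 1/(48 + 0) = 1/48 ≈ 0.020833)
Q - 107*(30 - (-4 + 5)**2) = 1/48 - 107*(30 - (-4 + 5)**2) = 1/48 - 107*(30 - 1*1**2) = 1/48 - 107*(30 - 1*1) = 1/48 - 107*(30 - 1) = 1/48 - 107*29 = 1/48 - 3103 = -148943/48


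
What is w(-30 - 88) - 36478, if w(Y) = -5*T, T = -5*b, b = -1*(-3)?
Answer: -36403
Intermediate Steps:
b = 3
T = -15 (T = -5*3 = -15)
w(Y) = 75 (w(Y) = -5*(-15) = 75)
w(-30 - 88) - 36478 = 75 - 36478 = -36403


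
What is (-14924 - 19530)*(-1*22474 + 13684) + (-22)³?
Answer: 302840012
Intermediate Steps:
(-14924 - 19530)*(-1*22474 + 13684) + (-22)³ = -34454*(-22474 + 13684) - 10648 = -34454*(-8790) - 10648 = 302850660 - 10648 = 302840012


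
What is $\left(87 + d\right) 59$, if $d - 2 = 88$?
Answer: $10443$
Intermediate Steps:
$d = 90$ ($d = 2 + 88 = 90$)
$\left(87 + d\right) 59 = \left(87 + 90\right) 59 = 177 \cdot 59 = 10443$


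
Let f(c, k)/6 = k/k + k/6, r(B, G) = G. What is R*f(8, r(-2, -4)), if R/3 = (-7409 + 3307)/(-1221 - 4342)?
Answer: 24612/5563 ≈ 4.4242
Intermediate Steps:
R = 12306/5563 (R = 3*((-7409 + 3307)/(-1221 - 4342)) = 3*(-4102/(-5563)) = 3*(-4102*(-1/5563)) = 3*(4102/5563) = 12306/5563 ≈ 2.2121)
f(c, k) = 6 + k (f(c, k) = 6*(k/k + k/6) = 6*(1 + k*(1/6)) = 6*(1 + k/6) = 6 + k)
R*f(8, r(-2, -4)) = 12306*(6 - 4)/5563 = (12306/5563)*2 = 24612/5563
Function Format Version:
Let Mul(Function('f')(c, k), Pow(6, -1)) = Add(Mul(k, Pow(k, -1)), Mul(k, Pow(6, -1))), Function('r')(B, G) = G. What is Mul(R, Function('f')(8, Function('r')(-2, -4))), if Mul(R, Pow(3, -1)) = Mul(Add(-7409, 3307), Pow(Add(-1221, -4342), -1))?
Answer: Rational(24612, 5563) ≈ 4.4242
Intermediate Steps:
R = Rational(12306, 5563) (R = Mul(3, Mul(Add(-7409, 3307), Pow(Add(-1221, -4342), -1))) = Mul(3, Mul(-4102, Pow(-5563, -1))) = Mul(3, Mul(-4102, Rational(-1, 5563))) = Mul(3, Rational(4102, 5563)) = Rational(12306, 5563) ≈ 2.2121)
Function('f')(c, k) = Add(6, k) (Function('f')(c, k) = Mul(6, Add(Mul(k, Pow(k, -1)), Mul(k, Pow(6, -1)))) = Mul(6, Add(1, Mul(k, Rational(1, 6)))) = Mul(6, Add(1, Mul(Rational(1, 6), k))) = Add(6, k))
Mul(R, Function('f')(8, Function('r')(-2, -4))) = Mul(Rational(12306, 5563), Add(6, -4)) = Mul(Rational(12306, 5563), 2) = Rational(24612, 5563)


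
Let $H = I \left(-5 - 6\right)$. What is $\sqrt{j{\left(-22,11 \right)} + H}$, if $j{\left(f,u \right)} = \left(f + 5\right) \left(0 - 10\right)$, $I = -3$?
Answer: $\sqrt{203} \approx 14.248$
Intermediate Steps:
$j{\left(f,u \right)} = -50 - 10 f$ ($j{\left(f,u \right)} = \left(5 + f\right) \left(-10\right) = -50 - 10 f$)
$H = 33$ ($H = - 3 \left(-5 - 6\right) = \left(-3\right) \left(-11\right) = 33$)
$\sqrt{j{\left(-22,11 \right)} + H} = \sqrt{\left(-50 - -220\right) + 33} = \sqrt{\left(-50 + 220\right) + 33} = \sqrt{170 + 33} = \sqrt{203}$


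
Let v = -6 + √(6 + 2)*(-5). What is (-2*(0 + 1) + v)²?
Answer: 264 + 160*√2 ≈ 490.27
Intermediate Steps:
v = -6 - 10*√2 (v = -6 + √8*(-5) = -6 + (2*√2)*(-5) = -6 - 10*√2 ≈ -20.142)
(-2*(0 + 1) + v)² = (-2*(0 + 1) + (-6 - 10*√2))² = (-2*1 + (-6 - 10*√2))² = (-2 + (-6 - 10*√2))² = (-8 - 10*√2)²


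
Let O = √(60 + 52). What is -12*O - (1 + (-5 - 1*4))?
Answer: 8 - 48*√7 ≈ -119.00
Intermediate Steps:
O = 4*√7 (O = √112 = 4*√7 ≈ 10.583)
-12*O - (1 + (-5 - 1*4)) = -48*√7 - (1 + (-5 - 1*4)) = -48*√7 - (1 + (-5 - 4)) = -48*√7 - (1 - 9) = -48*√7 - 1*(-8) = -48*√7 + 8 = 8 - 48*√7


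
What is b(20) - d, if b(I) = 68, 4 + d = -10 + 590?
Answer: -508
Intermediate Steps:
d = 576 (d = -4 + (-10 + 590) = -4 + 580 = 576)
b(20) - d = 68 - 1*576 = 68 - 576 = -508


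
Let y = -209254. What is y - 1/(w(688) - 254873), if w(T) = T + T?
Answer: -53045261237/253497 ≈ -2.0925e+5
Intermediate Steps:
w(T) = 2*T
y - 1/(w(688) - 254873) = -209254 - 1/(2*688 - 254873) = -209254 - 1/(1376 - 254873) = -209254 - 1/(-253497) = -209254 - 1*(-1/253497) = -209254 + 1/253497 = -53045261237/253497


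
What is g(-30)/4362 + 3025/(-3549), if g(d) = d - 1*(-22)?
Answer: -2203907/2580123 ≈ -0.85419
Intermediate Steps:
g(d) = 22 + d (g(d) = d + 22 = 22 + d)
g(-30)/4362 + 3025/(-3549) = (22 - 30)/4362 + 3025/(-3549) = -8*1/4362 + 3025*(-1/3549) = -4/2181 - 3025/3549 = -2203907/2580123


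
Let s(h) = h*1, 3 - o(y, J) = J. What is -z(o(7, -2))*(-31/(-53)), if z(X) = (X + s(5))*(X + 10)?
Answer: -4650/53 ≈ -87.736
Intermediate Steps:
o(y, J) = 3 - J
s(h) = h
z(X) = (5 + X)*(10 + X) (z(X) = (X + 5)*(X + 10) = (5 + X)*(10 + X))
-z(o(7, -2))*(-31/(-53)) = -(50 + (3 - 1*(-2))² + 15*(3 - 1*(-2)))*(-31/(-53)) = -(50 + (3 + 2)² + 15*(3 + 2))*(-31*(-1/53)) = -(50 + 5² + 15*5)*31/53 = -(50 + 25 + 75)*31/53 = -150*31/53 = -1*4650/53 = -4650/53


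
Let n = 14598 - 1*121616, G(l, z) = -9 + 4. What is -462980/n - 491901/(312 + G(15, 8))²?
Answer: -4503429599/5043169741 ≈ -0.89298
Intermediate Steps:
G(l, z) = -5
n = -107018 (n = 14598 - 121616 = -107018)
-462980/n - 491901/(312 + G(15, 8))² = -462980/(-107018) - 491901/(312 - 5)² = -462980*(-1/107018) - 491901/(307²) = 231490/53509 - 491901/94249 = -4503429599/5043169741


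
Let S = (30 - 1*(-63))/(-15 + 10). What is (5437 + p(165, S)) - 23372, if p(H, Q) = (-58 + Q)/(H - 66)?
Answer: -8878208/495 ≈ -17936.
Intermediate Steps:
S = -93/5 (S = (30 + 63)/(-5) = 93*(-1/5) = -93/5 ≈ -18.600)
p(H, Q) = (-58 + Q)/(-66 + H)
(5437 + p(165, S)) - 23372 = (5437 + (-58 - 93/5)/(-66 + 165)) - 23372 = (5437 - 383/5/99) - 23372 = (5437 + (1/99)*(-383/5)) - 23372 = (5437 - 383/495) - 23372 = 2690932/495 - 23372 = -8878208/495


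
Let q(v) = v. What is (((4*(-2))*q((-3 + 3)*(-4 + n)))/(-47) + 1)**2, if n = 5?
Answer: 1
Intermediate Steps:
(((4*(-2))*q((-3 + 3)*(-4 + n)))/(-47) + 1)**2 = (((4*(-2))*((-3 + 3)*(-4 + 5)))/(-47) + 1)**2 = (-0*(-1/47) + 1)**2 = (-8*0*(-1/47) + 1)**2 = (0*(-1/47) + 1)**2 = (0 + 1)**2 = 1**2 = 1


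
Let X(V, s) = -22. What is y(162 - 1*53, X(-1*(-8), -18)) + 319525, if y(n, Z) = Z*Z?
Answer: 320009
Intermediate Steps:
y(n, Z) = Z²
y(162 - 1*53, X(-1*(-8), -18)) + 319525 = (-22)² + 319525 = 484 + 319525 = 320009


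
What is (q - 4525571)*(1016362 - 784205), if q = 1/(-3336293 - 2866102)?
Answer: -6516502807164651722/6202395 ≈ -1.0506e+12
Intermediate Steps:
q = -1/6202395 (q = 1/(-6202395) = -1/6202395 ≈ -1.6123e-7)
(q - 4525571)*(1016362 - 784205) = (-1/6202395 - 4525571)*(1016362 - 784205) = -28069378942546/6202395*232157 = -6516502807164651722/6202395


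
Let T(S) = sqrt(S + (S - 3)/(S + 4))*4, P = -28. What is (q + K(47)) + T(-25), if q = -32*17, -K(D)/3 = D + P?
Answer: -601 + 4*I*sqrt(213)/3 ≈ -601.0 + 19.459*I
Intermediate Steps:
K(D) = 84 - 3*D (K(D) = -3*(D - 28) = -3*(-28 + D) = 84 - 3*D)
q = -544
T(S) = 4*sqrt(S + (-3 + S)/(4 + S)) (T(S) = sqrt(S + (-3 + S)/(4 + S))*4 = 4*sqrt(S + (-3 + S)/(4 + S)))
(q + K(47)) + T(-25) = (-544 + (84 - 3*47)) + 4*sqrt((-3 - 25 - 25*(4 - 25))/(4 - 25)) = (-544 + (84 - 141)) + 4*sqrt((-3 - 25 - 25*(-21))/(-21)) = (-544 - 57) + 4*sqrt(-(-3 - 25 + 525)/21) = -601 + 4*sqrt(-1/21*497) = -601 + 4*sqrt(-71/3) = -601 + 4*(I*sqrt(213)/3) = -601 + 4*I*sqrt(213)/3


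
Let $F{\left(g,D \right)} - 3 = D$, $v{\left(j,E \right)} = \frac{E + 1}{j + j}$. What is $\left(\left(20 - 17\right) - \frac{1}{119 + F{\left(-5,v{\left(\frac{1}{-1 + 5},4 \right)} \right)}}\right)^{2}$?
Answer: $\frac{156025}{17424} \approx 8.9546$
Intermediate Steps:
$v{\left(j,E \right)} = \frac{1 + E}{2 j}$
$F{\left(g,D \right)} = 3 + D$
$\left(\left(20 - 17\right) - \frac{1}{119 + F{\left(-5,v{\left(\frac{1}{-1 + 5},4 \right)} \right)}}\right)^{2} = \left(\left(20 - 17\right) - \frac{1}{119 + \left(3 + \frac{1 + 4}{2 \frac{1}{-1 + 5}}\right)}\right)^{2} = \left(3 - \frac{1}{119 + \left(3 + \frac{1}{2} \frac{1}{\frac{1}{4}} \cdot 5\right)}\right)^{2} = \left(3 - \frac{1}{119 + \left(3 + \frac{1}{2} \cdot 4 \cdot 5\right)}\right)^{2} = \left(3 - \frac{1}{119 + \left(3 + 10\right)}\right)^{2} = \left(3 - \frac{1}{119 + 13}\right)^{2} = \left(3 - \frac{1}{132}\right)^{2} = \left(\frac{395}{132}\right)^{2} = \frac{156025}{17424}$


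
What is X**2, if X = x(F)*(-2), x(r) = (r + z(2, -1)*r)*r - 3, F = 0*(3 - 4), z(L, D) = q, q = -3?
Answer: 36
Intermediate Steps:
z(L, D) = -3
F = 0 (F = 0*(-1) = 0)
x(r) = -3 - 2*r**2 (x(r) = (r - 3*r)*r - 3 = (-2*r)*r - 3 = -2*r**2 - 3 = -3 - 2*r**2)
X = 6 (X = (-3 - 2*0**2)*(-2) = (-3 - 2*0)*(-2) = (-3 + 0)*(-2) = -3*(-2) = 6)
X**2 = 6**2 = 36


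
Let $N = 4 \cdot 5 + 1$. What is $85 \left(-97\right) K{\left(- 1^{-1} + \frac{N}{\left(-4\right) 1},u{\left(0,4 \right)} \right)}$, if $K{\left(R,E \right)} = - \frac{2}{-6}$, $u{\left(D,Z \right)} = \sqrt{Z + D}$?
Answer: $- \frac{8245}{3} \approx -2748.3$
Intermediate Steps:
$N = 21$ ($N = 20 + 1 = 21$)
$u{\left(D,Z \right)} = \sqrt{D + Z}$
$K{\left(R,E \right)} = \frac{1}{3}$ ($K{\left(R,E \right)} = \left(-2\right) \left(- \frac{1}{6}\right) = \frac{1}{3}$)
$85 \left(-97\right) K{\left(- 1^{-1} + \frac{N}{\left(-4\right) 1},u{\left(0,4 \right)} \right)} = 85 \left(-97\right) \frac{1}{3} = \left(-8245\right) \frac{1}{3} = - \frac{8245}{3}$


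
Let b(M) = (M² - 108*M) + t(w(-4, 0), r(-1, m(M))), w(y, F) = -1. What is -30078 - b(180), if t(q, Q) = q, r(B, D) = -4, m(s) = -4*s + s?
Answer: -43037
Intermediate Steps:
m(s) = -3*s
b(M) = -1 + M² - 108*M (b(M) = (M² - 108*M) - 1 = -1 + M² - 108*M)
-30078 - b(180) = -30078 - (-1 + 180² - 108*180) = -30078 - (-1 + 32400 - 19440) = -30078 - 1*12959 = -30078 - 12959 = -43037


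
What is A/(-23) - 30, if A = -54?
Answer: -636/23 ≈ -27.652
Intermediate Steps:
A/(-23) - 30 = -54/(-23) - 30 = -1/23*(-54) - 30 = 54/23 - 30 = -636/23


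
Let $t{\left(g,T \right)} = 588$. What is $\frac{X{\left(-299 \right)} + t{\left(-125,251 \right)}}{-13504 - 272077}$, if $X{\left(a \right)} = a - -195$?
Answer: $- \frac{484}{285581} \approx -0.0016948$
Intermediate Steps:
$X{\left(a \right)} = 195 + a$ ($X{\left(a \right)} = a + 195 = 195 + a$)
$\frac{X{\left(-299 \right)} + t{\left(-125,251 \right)}}{-13504 - 272077} = \frac{\left(195 - 299\right) + 588}{-13504 - 272077} = \frac{-104 + 588}{-285581} = 484 \left(- \frac{1}{285581}\right) = - \frac{484}{285581}$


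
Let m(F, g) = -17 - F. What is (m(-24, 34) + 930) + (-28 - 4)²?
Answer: 1961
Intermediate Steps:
(m(-24, 34) + 930) + (-28 - 4)² = ((-17 - 1*(-24)) + 930) + (-28 - 4)² = ((-17 + 24) + 930) + (-32)² = (7 + 930) + 1024 = 937 + 1024 = 1961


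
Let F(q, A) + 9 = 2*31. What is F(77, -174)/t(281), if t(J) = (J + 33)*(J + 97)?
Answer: 53/118692 ≈ 0.00044653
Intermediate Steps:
F(q, A) = 53 (F(q, A) = -9 + 2*31 = -9 + 62 = 53)
t(J) = (33 + J)*(97 + J)
F(77, -174)/t(281) = 53/(3201 + 281² + 130*281) = 53/(3201 + 78961 + 36530) = 53/118692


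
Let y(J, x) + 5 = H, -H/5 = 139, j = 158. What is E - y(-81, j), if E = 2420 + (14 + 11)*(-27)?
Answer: 2445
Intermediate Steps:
H = -695 (H = -5*139 = -695)
y(J, x) = -700 (y(J, x) = -5 - 695 = -700)
E = 1745 (E = 2420 + 25*(-27) = 2420 - 675 = 1745)
E - y(-81, j) = 1745 - 1*(-700) = 1745 + 700 = 2445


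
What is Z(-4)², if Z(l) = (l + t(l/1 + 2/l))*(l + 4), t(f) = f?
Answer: 0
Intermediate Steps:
Z(l) = (4 + l)*(2*l + 2/l) (Z(l) = (l + (l/1 + 2/l))*(l + 4) = (l + (l*1 + 2/l))*(4 + l) = (l + (l + 2/l))*(4 + l) = (2*l + 2/l)*(4 + l) = (4 + l)*(2*l + 2/l))
Z(-4)² = (2 + 2*(-4)² + 8*(-4) + 8/(-4))² = (2 + 2*16 - 32 + 8*(-¼))² = (2 + 32 - 32 - 2)² = 0² = 0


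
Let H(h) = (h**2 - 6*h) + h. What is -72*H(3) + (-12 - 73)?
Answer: 347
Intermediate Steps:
H(h) = h**2 - 5*h
-72*H(3) + (-12 - 73) = -216*(-5 + 3) + (-12 - 73) = -216*(-2) - 85 = -72*(-6) - 85 = 432 - 85 = 347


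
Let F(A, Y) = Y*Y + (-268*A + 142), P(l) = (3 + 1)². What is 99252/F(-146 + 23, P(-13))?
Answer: 49626/16681 ≈ 2.9750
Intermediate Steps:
P(l) = 16 (P(l) = 4² = 16)
F(A, Y) = 142 + Y² - 268*A (F(A, Y) = Y² + (142 - 268*A) = 142 + Y² - 268*A)
99252/F(-146 + 23, P(-13)) = 99252/(142 + 16² - 268*(-146 + 23)) = 99252/(142 + 256 - 268*(-123)) = 99252/(142 + 256 + 32964) = 99252/33362 = 99252*(1/33362) = 49626/16681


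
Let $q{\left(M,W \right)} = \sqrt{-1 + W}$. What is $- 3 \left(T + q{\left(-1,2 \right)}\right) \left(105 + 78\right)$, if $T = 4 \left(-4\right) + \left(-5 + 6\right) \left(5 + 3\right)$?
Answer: $3843$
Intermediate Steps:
$T = -8$ ($T = -16 + 1 \cdot 8 = -16 + 8 = -8$)
$- 3 \left(T + q{\left(-1,2 \right)}\right) \left(105 + 78\right) = - 3 \left(-8 + \sqrt{-1 + 2}\right) \left(105 + 78\right) = - 3 \left(-8 + \sqrt{1}\right) 183 = - 3 \left(-8 + 1\right) 183 = \left(-3\right) \left(-7\right) 183 = 21 \cdot 183 = 3843$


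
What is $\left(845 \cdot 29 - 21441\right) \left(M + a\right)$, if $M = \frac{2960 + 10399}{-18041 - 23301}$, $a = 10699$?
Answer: $\frac{677610798868}{20671} \approx 3.2781 \cdot 10^{7}$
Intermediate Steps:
$M = - \frac{13359}{41342}$ ($M = \frac{13359}{-41342} = 13359 \left(- \frac{1}{41342}\right) = - \frac{13359}{41342} \approx -0.32313$)
$\left(845 \cdot 29 - 21441\right) \left(M + a\right) = \left(845 \cdot 29 - 21441\right) \left(- \frac{13359}{41342} + 10699\right) = \left(24505 - 21441\right) \frac{442304699}{41342} = 3064 \cdot \frac{442304699}{41342} = \frac{677610798868}{20671}$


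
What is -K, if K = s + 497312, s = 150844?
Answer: -648156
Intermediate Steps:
K = 648156 (K = 150844 + 497312 = 648156)
-K = -1*648156 = -648156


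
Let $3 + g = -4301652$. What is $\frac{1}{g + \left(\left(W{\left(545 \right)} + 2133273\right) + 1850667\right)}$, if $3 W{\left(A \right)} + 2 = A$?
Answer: $- \frac{1}{317534} \approx -3.1493 \cdot 10^{-6}$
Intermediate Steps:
$g = -4301655$ ($g = -3 - 4301652 = -4301655$)
$W{\left(A \right)} = - \frac{2}{3} + \frac{A}{3}$
$\frac{1}{g + \left(\left(W{\left(545 \right)} + 2133273\right) + 1850667\right)} = \frac{1}{-4301655 + \left(\left(\left(- \frac{2}{3} + \frac{1}{3} \cdot 545\right) + 2133273\right) + 1850667\right)} = \frac{1}{-4301655 + \left(\left(\left(- \frac{2}{3} + \frac{545}{3}\right) + 2133273\right) + 1850667\right)} = \frac{1}{-4301655 + \left(\left(181 + 2133273\right) + 1850667\right)} = \frac{1}{-4301655 + \left(2133454 + 1850667\right)} = \frac{1}{-4301655 + 3984121} = \frac{1}{-317534} = - \frac{1}{317534}$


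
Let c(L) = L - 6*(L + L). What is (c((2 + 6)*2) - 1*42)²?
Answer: 47524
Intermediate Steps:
c(L) = -11*L (c(L) = L - 6*2*L = L - 12*L = -11*L)
(c((2 + 6)*2) - 1*42)² = (-11*(2 + 6)*2 - 1*42)² = (-88*2 - 42)² = (-11*16 - 42)² = (-176 - 42)² = (-218)² = 47524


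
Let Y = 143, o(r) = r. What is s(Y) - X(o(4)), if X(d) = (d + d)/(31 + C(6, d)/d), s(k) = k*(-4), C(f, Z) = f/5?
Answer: -179116/313 ≈ -572.26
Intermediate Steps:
C(f, Z) = f/5 (C(f, Z) = f*(⅕) = f/5)
s(k) = -4*k
X(d) = 2*d/(31 + 6/(5*d)) (X(d) = (d + d)/(31 + ((⅕)*6)/d) = (2*d)/(31 + 6/(5*d)) = 2*d/(31 + 6/(5*d)))
s(Y) - X(o(4)) = -4*143 - 10*4²/(6 + 155*4) = -572 - 10*16/(6 + 620) = -572 - 10*16/626 = -572 - 1*80/313 = -572 - 80/313 = -179116/313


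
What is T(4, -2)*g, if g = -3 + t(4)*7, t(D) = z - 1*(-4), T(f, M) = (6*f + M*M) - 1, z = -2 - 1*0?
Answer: 297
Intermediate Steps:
z = -2 (z = -2 + 0 = -2)
T(f, M) = -1 + M² + 6*f (T(f, M) = (6*f + M²) - 1 = (M² + 6*f) - 1 = -1 + M² + 6*f)
t(D) = 2 (t(D) = -2 - 1*(-4) = -2 + 4 = 2)
g = 11 (g = -3 + 2*7 = -3 + 14 = 11)
T(4, -2)*g = (-1 + (-2)² + 6*4)*11 = (-1 + 4 + 24)*11 = 27*11 = 297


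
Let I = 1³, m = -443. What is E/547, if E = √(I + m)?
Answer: I*√442/547 ≈ 0.038435*I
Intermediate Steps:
I = 1
E = I*√442 (E = √(1 - 443) = √(-442) = I*√442 ≈ 21.024*I)
E/547 = (I*√442)/547 = (I*√442)*(1/547) = I*√442/547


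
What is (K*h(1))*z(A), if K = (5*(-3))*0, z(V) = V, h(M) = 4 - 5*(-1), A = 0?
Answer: 0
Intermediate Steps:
h(M) = 9 (h(M) = 4 + 5 = 9)
K = 0 (K = -15*0 = 0)
(K*h(1))*z(A) = (0*9)*0 = 0*0 = 0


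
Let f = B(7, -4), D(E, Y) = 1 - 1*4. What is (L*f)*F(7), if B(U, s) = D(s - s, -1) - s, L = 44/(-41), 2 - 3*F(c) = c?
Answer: 220/123 ≈ 1.7886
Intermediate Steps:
D(E, Y) = -3 (D(E, Y) = 1 - 4 = -3)
F(c) = 2/3 - c/3
L = -44/41 (L = 44*(-1/41) = -44/41 ≈ -1.0732)
B(U, s) = -3 - s
f = 1 (f = -3 - 1*(-4) = -3 + 4 = 1)
(L*f)*F(7) = (-44/41*1)*(2/3 - 1/3*7) = -44*(2/3 - 7/3)/41 = -44/41*(-5/3) = 220/123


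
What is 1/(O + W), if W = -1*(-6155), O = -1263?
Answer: 1/4892 ≈ 0.00020442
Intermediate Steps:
W = 6155
1/(O + W) = 1/(-1263 + 6155) = 1/4892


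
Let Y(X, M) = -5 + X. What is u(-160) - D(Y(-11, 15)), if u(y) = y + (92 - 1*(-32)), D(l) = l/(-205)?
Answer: -7396/205 ≈ -36.078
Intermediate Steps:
D(l) = -l/205 (D(l) = l*(-1/205) = -l/205)
u(y) = 124 + y (u(y) = y + (92 + 32) = y + 124 = 124 + y)
u(-160) - D(Y(-11, 15)) = (124 - 160) - (-1)*(-5 - 11)/205 = -36 - (-1)*(-16)/205 = -36 - 1*16/205 = -36 - 16/205 = -7396/205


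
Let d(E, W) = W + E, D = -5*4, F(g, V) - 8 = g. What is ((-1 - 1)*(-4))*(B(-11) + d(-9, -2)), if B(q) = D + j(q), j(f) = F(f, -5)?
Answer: -272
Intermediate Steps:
F(g, V) = 8 + g
j(f) = 8 + f
D = -20
d(E, W) = E + W
B(q) = -12 + q (B(q) = -20 + (8 + q) = -12 + q)
((-1 - 1)*(-4))*(B(-11) + d(-9, -2)) = ((-1 - 1)*(-4))*((-12 - 11) + (-9 - 2)) = (-2*(-4))*(-23 - 11) = 8*(-34) = -272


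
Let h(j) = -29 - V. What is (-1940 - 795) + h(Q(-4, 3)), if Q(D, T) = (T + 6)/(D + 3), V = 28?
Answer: -2792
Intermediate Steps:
Q(D, T) = (6 + T)/(3 + D)
h(j) = -57 (h(j) = -29 - 1*28 = -29 - 28 = -57)
(-1940 - 795) + h(Q(-4, 3)) = (-1940 - 795) - 57 = -2735 - 57 = -2792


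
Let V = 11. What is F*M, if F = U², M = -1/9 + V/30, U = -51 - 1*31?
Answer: 77326/45 ≈ 1718.4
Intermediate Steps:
U = -82 (U = -51 - 31 = -82)
M = 23/90 (M = -1/9 + 11/30 = -1*⅑ + 11*(1/30) = -⅑ + 11/30 = 23/90 ≈ 0.25556)
F = 6724 (F = (-82)² = 6724)
F*M = 6724*(23/90) = 77326/45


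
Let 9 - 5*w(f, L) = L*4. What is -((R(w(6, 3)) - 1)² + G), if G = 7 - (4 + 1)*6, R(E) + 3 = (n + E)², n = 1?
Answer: 5159/625 ≈ 8.2544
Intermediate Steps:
w(f, L) = 9/5 - 4*L/5 (w(f, L) = 9/5 - L*4/5 = 9/5 - 4*L/5)
R(E) = -3 + (1 + E)²
G = -23 (G = 7 - 5*6 = 7 - 1*30 = 7 - 30 = -23)
-((R(w(6, 3)) - 1)² + G) = -(((-3 + (1 + (9/5 - ⅘*3))²) - 1)² - 23) = -(((-3 + (1 + (9/5 - 12/5))²) - 1)² - 23) = -(((-3 + (1 - ⅗)²) - 1)² - 23) = -(((-3 + (⅖)²) - 1)² - 23) = -(((-3 + 4/25) - 1)² - 23) = -((-71/25 - 1)² - 23) = -((-96/25)² - 23) = -(9216/625 - 23) = -1*(-5159/625) = 5159/625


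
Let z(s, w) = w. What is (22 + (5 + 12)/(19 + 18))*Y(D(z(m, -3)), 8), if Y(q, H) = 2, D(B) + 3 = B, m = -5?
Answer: 1662/37 ≈ 44.919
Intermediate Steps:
D(B) = -3 + B
(22 + (5 + 12)/(19 + 18))*Y(D(z(m, -3)), 8) = (22 + (5 + 12)/(19 + 18))*2 = (22 + 17/37)*2 = (831/37)*2 = 1662/37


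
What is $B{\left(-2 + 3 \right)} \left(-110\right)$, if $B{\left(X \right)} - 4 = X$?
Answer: $-550$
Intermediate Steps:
$B{\left(X \right)} = 4 + X$
$B{\left(-2 + 3 \right)} \left(-110\right) = \left(4 + \left(-2 + 3\right)\right) \left(-110\right) = \left(4 + 1\right) \left(-110\right) = 5 \left(-110\right) = -550$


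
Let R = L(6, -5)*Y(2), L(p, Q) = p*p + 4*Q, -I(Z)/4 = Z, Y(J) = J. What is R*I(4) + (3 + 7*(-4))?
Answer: -537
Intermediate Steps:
I(Z) = -4*Z
L(p, Q) = p² + 4*Q
R = 32 (R = (6² + 4*(-5))*2 = (36 - 20)*2 = 16*2 = 32)
R*I(4) + (3 + 7*(-4)) = 32*(-4*4) + (3 + 7*(-4)) = 32*(-16) + (3 - 28) = -512 - 25 = -537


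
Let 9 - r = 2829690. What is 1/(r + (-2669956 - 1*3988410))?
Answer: -1/9488047 ≈ -1.0540e-7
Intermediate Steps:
r = -2829681 (r = 9 - 1*2829690 = 9 - 2829690 = -2829681)
1/(r + (-2669956 - 1*3988410)) = 1/(-2829681 + (-2669956 - 1*3988410)) = 1/(-2829681 + (-2669956 - 3988410)) = 1/(-2829681 - 6658366) = 1/(-9488047) = -1/9488047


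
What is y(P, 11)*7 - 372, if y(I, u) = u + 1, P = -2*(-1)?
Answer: -288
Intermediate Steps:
P = 2
y(I, u) = 1 + u
y(P, 11)*7 - 372 = (1 + 11)*7 - 372 = 12*7 - 372 = 84 - 372 = -288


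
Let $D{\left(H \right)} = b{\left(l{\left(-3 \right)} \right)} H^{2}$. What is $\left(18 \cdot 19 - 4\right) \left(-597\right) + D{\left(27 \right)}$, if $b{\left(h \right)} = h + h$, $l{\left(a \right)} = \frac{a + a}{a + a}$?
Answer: $-200328$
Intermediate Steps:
$l{\left(a \right)} = 1$ ($l{\left(a \right)} = \frac{2 a}{2 a} = 2 a \frac{1}{2 a} = 1$)
$b{\left(h \right)} = 2 h$
$D{\left(H \right)} = 2 H^{2}$ ($D{\left(H \right)} = 2 \cdot 1 H^{2} = 2 H^{2}$)
$\left(18 \cdot 19 - 4\right) \left(-597\right) + D{\left(27 \right)} = \left(18 \cdot 19 - 4\right) \left(-597\right) + 2 \cdot 27^{2} = \left(342 - 4\right) \left(-597\right) + 2 \cdot 729 = 338 \left(-597\right) + 1458 = -201786 + 1458 = -200328$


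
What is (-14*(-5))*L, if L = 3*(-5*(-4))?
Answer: 4200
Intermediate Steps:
L = 60 (L = 3*20 = 60)
(-14*(-5))*L = -14*(-5)*60 = 70*60 = 4200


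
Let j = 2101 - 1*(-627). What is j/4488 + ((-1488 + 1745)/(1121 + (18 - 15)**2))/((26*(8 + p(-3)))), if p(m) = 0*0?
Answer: 7299347/11987040 ≈ 0.60894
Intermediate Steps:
p(m) = 0
j = 2728 (j = 2101 + 627 = 2728)
j/4488 + ((-1488 + 1745)/(1121 + (18 - 15)**2))/((26*(8 + p(-3)))) = 2728/4488 + ((-1488 + 1745)/(1121 + (18 - 15)**2))/((26*(8 + 0))) = 2728*(1/4488) + (257/(1121 + 3**2))/((26*8)) = 31/51 + (257/(1121 + 9))/208 = 31/51 + (257/1130)*(1/208) = 31/51 + 257/235040 = 7299347/11987040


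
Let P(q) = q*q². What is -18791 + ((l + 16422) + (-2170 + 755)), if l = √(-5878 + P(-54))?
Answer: -3784 + I*√163342 ≈ -3784.0 + 404.16*I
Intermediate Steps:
P(q) = q³
l = I*√163342 (l = √(-5878 + (-54)³) = √(-5878 - 157464) = √(-163342) = I*√163342 ≈ 404.16*I)
-18791 + ((l + 16422) + (-2170 + 755)) = -18791 + ((I*√163342 + 16422) + (-2170 + 755)) = -18791 + ((16422 + I*√163342) - 1415) = -18791 + (15007 + I*√163342) = -3784 + I*√163342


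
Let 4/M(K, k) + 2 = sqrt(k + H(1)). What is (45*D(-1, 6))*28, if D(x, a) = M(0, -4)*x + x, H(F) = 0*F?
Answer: 1260*I ≈ 1260.0*I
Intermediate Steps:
H(F) = 0
M(K, k) = 4/(-2 + sqrt(k)) (M(K, k) = 4/(-2 + sqrt(k + 0)) = 4/(-2 + sqrt(k)))
D(x, a) = x + x*(-2 - 2*I)/2 (D(x, a) = (4/(-2 + sqrt(-4)))*x + x = (4/(-2 + 2*I))*x + x = (4*((-2 - 2*I)/8))*x + x = ((-2 - 2*I)/2)*x + x = x*(-2 - 2*I)/2 + x = x + x*(-2 - 2*I)/2)
(45*D(-1, 6))*28 = (45*(-1*I*(-1)))*28 = (45*I)*28 = 1260*I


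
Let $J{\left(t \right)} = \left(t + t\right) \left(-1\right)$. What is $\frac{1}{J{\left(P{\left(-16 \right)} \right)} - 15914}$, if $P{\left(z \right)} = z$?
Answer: $- \frac{1}{15882} \approx -6.2964 \cdot 10^{-5}$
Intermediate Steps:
$J{\left(t \right)} = - 2 t$ ($J{\left(t \right)} = 2 t \left(-1\right) = - 2 t$)
$\frac{1}{J{\left(P{\left(-16 \right)} \right)} - 15914} = \frac{1}{\left(-2\right) \left(-16\right) - 15914} = \frac{1}{32 - 15914} = \frac{1}{-15882} = - \frac{1}{15882}$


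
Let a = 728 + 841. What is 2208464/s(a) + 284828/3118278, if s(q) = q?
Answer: 1147841933354/815429697 ≈ 1407.7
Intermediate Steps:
a = 1569
2208464/s(a) + 284828/3118278 = 2208464/1569 + 284828/3118278 = 2208464*(1/1569) + 284828*(1/3118278) = 2208464/1569 + 142414/1559139 = 1147841933354/815429697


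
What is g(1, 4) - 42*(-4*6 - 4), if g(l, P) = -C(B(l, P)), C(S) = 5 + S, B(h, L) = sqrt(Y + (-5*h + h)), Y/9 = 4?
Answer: 1171 - 4*sqrt(2) ≈ 1165.3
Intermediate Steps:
Y = 36 (Y = 9*4 = 36)
B(h, L) = sqrt(36 - 4*h) (B(h, L) = sqrt(36 + (-5*h + h)) = sqrt(36 - 4*h))
g(l, P) = -5 - 2*sqrt(9 - l) (g(l, P) = -(5 + 2*sqrt(9 - l)) = -5 - 2*sqrt(9 - l))
g(1, 4) - 42*(-4*6 - 4) = (-5 - 2*sqrt(9 - 1*1)) - 42*(-4*6 - 4) = (-5 - 2*sqrt(9 - 1)) - 42*(-24 - 4) = (-5 - 4*sqrt(2)) - 42*(-28) = (-5 - 4*sqrt(2)) + 1176 = 1171 - 4*sqrt(2)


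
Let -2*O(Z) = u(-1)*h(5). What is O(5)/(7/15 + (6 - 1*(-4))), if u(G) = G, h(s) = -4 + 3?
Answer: -15/314 ≈ -0.047771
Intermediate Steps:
h(s) = -1
O(Z) = -½ (O(Z) = -(-1)*(-1)/2 = -½*1 = -½)
O(5)/(7/15 + (6 - 1*(-4))) = -1/(2*(7/15 + (6 - 1*(-4)))) = -1/(2*(7*(1/15) + (6 + 4))) = -1/(2*(7/15 + 10)) = -1/(2*157/15) = -½*15/157 = -15/314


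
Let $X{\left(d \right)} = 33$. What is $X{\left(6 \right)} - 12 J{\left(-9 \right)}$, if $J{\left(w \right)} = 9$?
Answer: $-75$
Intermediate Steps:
$X{\left(6 \right)} - 12 J{\left(-9 \right)} = 33 - 108 = -75$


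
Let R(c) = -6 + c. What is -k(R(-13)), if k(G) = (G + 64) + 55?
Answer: -100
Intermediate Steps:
k(G) = 119 + G (k(G) = (64 + G) + 55 = 119 + G)
-k(R(-13)) = -(119 + (-6 - 13)) = -(119 - 19) = -1*100 = -100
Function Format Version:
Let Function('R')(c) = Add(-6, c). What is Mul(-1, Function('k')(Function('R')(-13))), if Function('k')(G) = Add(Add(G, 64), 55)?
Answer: -100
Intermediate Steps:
Function('k')(G) = Add(119, G) (Function('k')(G) = Add(Add(64, G), 55) = Add(119, G))
Mul(-1, Function('k')(Function('R')(-13))) = Mul(-1, Add(119, Add(-6, -13))) = Mul(-1, Add(119, -19)) = Mul(-1, 100) = -100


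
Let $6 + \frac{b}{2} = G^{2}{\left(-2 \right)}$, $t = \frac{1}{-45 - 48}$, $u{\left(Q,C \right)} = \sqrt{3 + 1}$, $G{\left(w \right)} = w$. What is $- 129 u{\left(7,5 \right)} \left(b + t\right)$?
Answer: $\frac{32078}{31} \approx 1034.8$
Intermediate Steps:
$u{\left(Q,C \right)} = 2$ ($u{\left(Q,C \right)} = \sqrt{4} = 2$)
$t = - \frac{1}{93}$ ($t = \frac{1}{-93} = - \frac{1}{93} \approx -0.010753$)
$b = -4$ ($b = -12 + 2 \left(-2\right)^{2} = -12 + 2 \cdot 4 = -12 + 8 = -4$)
$- 129 u{\left(7,5 \right)} \left(b + t\right) = - 129 \cdot 2 \left(-4 - \frac{1}{93}\right) = - 129 \cdot 2 \left(- \frac{373}{93}\right) = \left(-129\right) \left(- \frac{746}{93}\right) = \frac{32078}{31}$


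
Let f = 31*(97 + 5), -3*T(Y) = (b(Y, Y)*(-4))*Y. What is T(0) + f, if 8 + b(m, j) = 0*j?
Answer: 3162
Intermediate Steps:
b(m, j) = -8 (b(m, j) = -8 + 0*j = -8 + 0 = -8)
T(Y) = -32*Y/3 (T(Y) = -(-8*(-4))*Y/3 = -32*Y/3)
f = 3162 (f = 31*102 = 3162)
T(0) + f = -32/3*0 + 3162 = 0 + 3162 = 3162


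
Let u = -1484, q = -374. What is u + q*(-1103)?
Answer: 411038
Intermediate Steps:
u + q*(-1103) = -1484 - 374*(-1103) = -1484 + 412522 = 411038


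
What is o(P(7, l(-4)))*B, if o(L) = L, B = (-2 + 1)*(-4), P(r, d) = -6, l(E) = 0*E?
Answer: -24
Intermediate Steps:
l(E) = 0
B = 4 (B = -1*(-4) = 4)
o(P(7, l(-4)))*B = -6*4 = -24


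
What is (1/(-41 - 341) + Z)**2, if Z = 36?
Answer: 189090001/145924 ≈ 1295.8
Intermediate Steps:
(1/(-41 - 341) + Z)**2 = (1/(-41 - 341) + 36)**2 = (1/(-382) + 36)**2 = (-1/382 + 36)**2 = (13751/382)**2 = 189090001/145924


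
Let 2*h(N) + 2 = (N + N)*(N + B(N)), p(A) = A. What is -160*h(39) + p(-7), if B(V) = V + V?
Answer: -729927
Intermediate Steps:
B(V) = 2*V
h(N) = -1 + 3*N**2 (h(N) = -1 + ((N + N)*(N + 2*N))/2 = -1 + ((2*N)*(3*N))/2 = -1 + (6*N**2)/2 = -1 + 3*N**2)
-160*h(39) + p(-7) = -160*(-1 + 3*39**2) - 7 = -160*(-1 + 3*1521) - 7 = -160*(-1 + 4563) - 7 = -160*4562 - 7 = -729920 - 7 = -729927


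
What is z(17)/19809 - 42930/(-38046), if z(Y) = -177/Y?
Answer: 47222458/41869623 ≈ 1.1278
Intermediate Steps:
z(17)/19809 - 42930/(-38046) = -177/17/19809 - 42930/(-38046) = -177*1/17*(1/19809) - 42930*(-1/38046) = -177/17*1/19809 + 7155/6341 = -59/112251 + 7155/6341 = 47222458/41869623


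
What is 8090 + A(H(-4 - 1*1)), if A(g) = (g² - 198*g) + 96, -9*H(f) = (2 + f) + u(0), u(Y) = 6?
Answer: 74269/9 ≈ 8252.1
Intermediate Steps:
H(f) = -8/9 - f/9 (H(f) = -((2 + f) + 6)/9 = -(8 + f)/9 = -8/9 - f/9)
A(g) = 96 + g² - 198*g
8090 + A(H(-4 - 1*1)) = 8090 + (96 + (-8/9 - (-4 - 1*1)/9)² - 198*(-8/9 - (-4 - 1*1)/9)) = 8090 + (96 + (-8/9 - (-4 - 1)/9)² - 198*(-8/9 - (-4 - 1)/9)) = 8090 + (96 + (-8/9 - ⅑*(-5))² - 198*(-8/9 - ⅑*(-5))) = 8090 + (96 + (-8/9 + 5/9)² - 198*(-8/9 + 5/9)) = 8090 + (96 + (-⅓)² - 198*(-⅓)) = 8090 + (96 + ⅑ + 66) = 8090 + 1459/9 = 74269/9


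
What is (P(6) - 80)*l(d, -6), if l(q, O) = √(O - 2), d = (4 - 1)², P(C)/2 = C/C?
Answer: -156*I*√2 ≈ -220.62*I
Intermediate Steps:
P(C) = 2 (P(C) = 2*(C/C) = 2*1 = 2)
d = 9 (d = 3² = 9)
l(q, O) = √(-2 + O)
(P(6) - 80)*l(d, -6) = (2 - 80)*√(-2 - 6) = -156*I*√2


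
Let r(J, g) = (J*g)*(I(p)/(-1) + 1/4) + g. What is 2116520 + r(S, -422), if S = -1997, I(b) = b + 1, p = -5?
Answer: 11395435/2 ≈ 5.6977e+6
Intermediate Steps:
I(b) = 1 + b
r(J, g) = g + 17*J*g/4 (r(J, g) = (J*g)*((1 - 5)/(-1) + 1/4) + g = (J*g)*(-4*(-1) + 1*(¼)) + g = (J*g)*(4 + ¼) + g = (J*g)*(17/4) + g = 17*J*g/4 + g = g + 17*J*g/4)
2116520 + r(S, -422) = 2116520 + (¼)*(-422)*(4 + 17*(-1997)) = 2116520 + (¼)*(-422)*(4 - 33949) = 2116520 + (¼)*(-422)*(-33945) = 2116520 + 7162395/2 = 11395435/2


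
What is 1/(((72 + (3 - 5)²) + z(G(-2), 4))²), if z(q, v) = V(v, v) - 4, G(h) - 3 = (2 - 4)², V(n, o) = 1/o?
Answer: 16/83521 ≈ 0.00019157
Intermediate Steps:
G(h) = 7 (G(h) = 3 + (2 - 4)² = 3 + (-2)² = 3 + 4 = 7)
z(q, v) = -4 + 1/v (z(q, v) = 1/v - 4 = -4 + 1/v)
1/(((72 + (3 - 5)²) + z(G(-2), 4))²) = 1/(((72 + (3 - 5)²) + (-4 + 1/4))²) = 1/(((72 + (-2)²) + (-4 + ¼))²) = 1/(((72 + 4) - 15/4)²) = 1/((76 - 15/4)²) = 1/((289/4)²) = 1/(83521/16) = 16/83521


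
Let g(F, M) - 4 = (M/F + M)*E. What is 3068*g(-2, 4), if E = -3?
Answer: -6136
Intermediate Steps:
g(F, M) = 4 - 3*M - 3*M/F (g(F, M) = 4 + (M/F + M)*(-3) = 4 + (M + M/F)*(-3) = 4 + (-3*M - 3*M/F) = 4 - 3*M - 3*M/F)
3068*g(-2, 4) = 3068*(4 - 3*4 - 3*4/(-2)) = 3068*(4 - 12 - 3*4*(-½)) = 3068*(4 - 12 + 6) = 3068*(-2) = -6136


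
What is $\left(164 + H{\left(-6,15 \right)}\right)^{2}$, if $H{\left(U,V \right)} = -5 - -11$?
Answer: $28900$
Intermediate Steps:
$H{\left(U,V \right)} = 6$ ($H{\left(U,V \right)} = -5 + 11 = 6$)
$\left(164 + H{\left(-6,15 \right)}\right)^{2} = \left(164 + 6\right)^{2} = 170^{2} = 28900$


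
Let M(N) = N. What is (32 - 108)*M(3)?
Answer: -228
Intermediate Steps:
(32 - 108)*M(3) = (32 - 108)*3 = -76*3 = -228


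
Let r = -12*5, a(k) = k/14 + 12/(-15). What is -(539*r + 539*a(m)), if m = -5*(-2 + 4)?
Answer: 165781/5 ≈ 33156.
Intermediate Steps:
m = -10 (m = -5*2 = -10)
a(k) = -⅘ + k/14 (a(k) = k*(1/14) + 12*(-1/15) = k/14 - ⅘ = -⅘ + k/14)
r = -60
-(539*r + 539*a(m)) = -(-163856/5 - 385) = -539/(1/((-⅘ - 5/7) - 60)) = -539/(1/(-53/35 - 60)) = -539/(1/(-2153/35)) = -539/(-35/2153) = -539*(-2153/35) = 165781/5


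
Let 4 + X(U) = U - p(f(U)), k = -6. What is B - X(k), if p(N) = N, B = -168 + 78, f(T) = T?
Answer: -86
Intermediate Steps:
B = -90
X(U) = -4 (X(U) = -4 + (U - U) = -4 + 0 = -4)
B - X(k) = -90 - 1*(-4) = -90 + 4 = -86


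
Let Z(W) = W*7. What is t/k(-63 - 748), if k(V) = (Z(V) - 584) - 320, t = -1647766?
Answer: 1647766/6581 ≈ 250.38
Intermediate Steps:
Z(W) = 7*W
k(V) = -904 + 7*V (k(V) = (7*V - 584) - 320 = (-584 + 7*V) - 320 = -904 + 7*V)
t/k(-63 - 748) = -1647766/(-904 + 7*(-63 - 748)) = -1647766/(-904 + 7*(-811)) = -1647766/(-904 - 5677) = -1647766/(-6581) = -1647766*(-1/6581) = 1647766/6581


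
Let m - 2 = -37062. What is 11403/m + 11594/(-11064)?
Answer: -34739777/25626990 ≈ -1.3556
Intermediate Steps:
m = -37060 (m = 2 - 37062 = -37060)
11403/m + 11594/(-11064) = 11403/(-37060) + 11594/(-11064) = 11403*(-1/37060) + 11594*(-1/11064) = -11403/37060 - 5797/5532 = -34739777/25626990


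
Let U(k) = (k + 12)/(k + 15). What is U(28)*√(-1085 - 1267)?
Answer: 1120*I*√3/43 ≈ 45.114*I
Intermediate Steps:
U(k) = (12 + k)/(15 + k)
U(28)*√(-1085 - 1267) = ((12 + 28)/(15 + 28))*√(-1085 - 1267) = (40/43)*√(-2352) = ((1/43)*40)*(28*I*√3) = 40*(28*I*√3)/43 = 1120*I*√3/43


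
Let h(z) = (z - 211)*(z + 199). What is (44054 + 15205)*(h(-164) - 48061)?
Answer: -3625821174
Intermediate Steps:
h(z) = (-211 + z)*(199 + z)
(44054 + 15205)*(h(-164) - 48061) = (44054 + 15205)*((-41989 + (-164)**2 - 12*(-164)) - 48061) = 59259*((-41989 + 26896 + 1968) - 48061) = 59259*(-13125 - 48061) = 59259*(-61186) = -3625821174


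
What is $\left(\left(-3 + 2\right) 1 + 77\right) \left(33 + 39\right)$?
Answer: $5472$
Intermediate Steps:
$\left(\left(-3 + 2\right) 1 + 77\right) \left(33 + 39\right) = \left(\left(-1\right) 1 + 77\right) 72 = \left(-1 + 77\right) 72 = 76 \cdot 72 = 5472$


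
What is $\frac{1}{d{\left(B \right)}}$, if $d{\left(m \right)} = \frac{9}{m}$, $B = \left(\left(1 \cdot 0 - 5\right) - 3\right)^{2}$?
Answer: $\frac{64}{9} \approx 7.1111$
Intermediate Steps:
$B = 64$ ($B = \left(\left(0 - 5\right) - 3\right)^{2} = \left(-5 - 3\right)^{2} = \left(-8\right)^{2} = 64$)
$\frac{1}{d{\left(B \right)}} = \frac{1}{9 \cdot \frac{1}{64}} = \frac{1}{\frac{9}{64}} = \frac{64}{9}$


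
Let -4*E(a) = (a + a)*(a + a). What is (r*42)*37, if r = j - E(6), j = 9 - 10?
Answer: 54390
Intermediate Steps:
E(a) = -a**2 (E(a) = -(a + a)*(a + a)/4 = -2*a*2*a/4 = -a**2)
j = -1
r = 35 (r = -1 - (-1)*6**2 = -1 - (-1)*36 = -1 - 1*(-36) = -1 + 36 = 35)
(r*42)*37 = (35*42)*37 = 1470*37 = 54390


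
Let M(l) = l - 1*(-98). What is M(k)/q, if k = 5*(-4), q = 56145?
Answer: 26/18715 ≈ 0.0013893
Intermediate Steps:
k = -20
M(l) = 98 + l (M(l) = l + 98 = 98 + l)
M(k)/q = (98 - 20)/56145 = 78*(1/56145) = 26/18715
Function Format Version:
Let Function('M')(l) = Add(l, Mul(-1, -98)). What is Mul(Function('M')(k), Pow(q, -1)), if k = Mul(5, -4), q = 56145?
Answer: Rational(26, 18715) ≈ 0.0013893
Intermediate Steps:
k = -20
Function('M')(l) = Add(98, l) (Function('M')(l) = Add(l, 98) = Add(98, l))
Mul(Function('M')(k), Pow(q, -1)) = Mul(Add(98, -20), Pow(56145, -1)) = Mul(78, Rational(1, 56145)) = Rational(26, 18715)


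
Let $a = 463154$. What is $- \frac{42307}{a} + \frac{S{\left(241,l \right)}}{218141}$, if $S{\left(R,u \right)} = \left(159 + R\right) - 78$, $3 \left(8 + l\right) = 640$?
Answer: $- \frac{1297107957}{14433268102} \approx -0.089869$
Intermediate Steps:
$l = \frac{616}{3}$ ($l = -8 + \frac{1}{3} \cdot 640 = -8 + \frac{640}{3} = \frac{616}{3} \approx 205.33$)
$S{\left(R,u \right)} = 81 + R$
$- \frac{42307}{a} + \frac{S{\left(241,l \right)}}{218141} = - \frac{42307}{463154} + \frac{81 + 241}{218141} = \left(-42307\right) \frac{1}{463154} + 322 \cdot \frac{1}{218141} = - \frac{42307}{463154} + \frac{46}{31163} = - \frac{1297107957}{14433268102}$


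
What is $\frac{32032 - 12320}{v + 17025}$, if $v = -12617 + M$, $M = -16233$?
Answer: $- \frac{1792}{1075} \approx -1.667$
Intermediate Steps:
$v = -28850$ ($v = -12617 - 16233 = -28850$)
$\frac{32032 - 12320}{v + 17025} = \frac{32032 - 12320}{-28850 + 17025} = \frac{19712}{-11825} = 19712 \left(- \frac{1}{11825}\right) = - \frac{1792}{1075}$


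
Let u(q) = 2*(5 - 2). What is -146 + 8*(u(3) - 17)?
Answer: -234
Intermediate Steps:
u(q) = 6 (u(q) = 2*3 = 6)
-146 + 8*(u(3) - 17) = -146 + 8*(6 - 17) = -146 + 8*(-11) = -146 - 88 = -234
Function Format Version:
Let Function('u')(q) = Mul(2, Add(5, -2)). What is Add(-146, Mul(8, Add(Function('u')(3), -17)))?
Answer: -234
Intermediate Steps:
Function('u')(q) = 6 (Function('u')(q) = Mul(2, 3) = 6)
Add(-146, Mul(8, Add(Function('u')(3), -17))) = Add(-146, Mul(8, Add(6, -17))) = Add(-146, Mul(8, -11)) = Add(-146, -88) = -234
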